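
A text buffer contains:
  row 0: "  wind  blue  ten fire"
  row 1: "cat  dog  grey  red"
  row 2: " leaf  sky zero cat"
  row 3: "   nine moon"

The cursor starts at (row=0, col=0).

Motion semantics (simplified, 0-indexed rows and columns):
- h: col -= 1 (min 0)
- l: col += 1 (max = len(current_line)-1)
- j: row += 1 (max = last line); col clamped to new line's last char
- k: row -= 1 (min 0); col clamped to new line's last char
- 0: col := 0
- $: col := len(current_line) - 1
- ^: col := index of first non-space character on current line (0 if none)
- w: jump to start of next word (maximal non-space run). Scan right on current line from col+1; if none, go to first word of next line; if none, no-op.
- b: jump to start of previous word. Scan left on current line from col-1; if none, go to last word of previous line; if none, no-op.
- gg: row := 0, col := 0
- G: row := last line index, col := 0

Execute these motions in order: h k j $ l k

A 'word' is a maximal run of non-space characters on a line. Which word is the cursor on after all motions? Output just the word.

Answer: fire

Derivation:
After 1 (h): row=0 col=0 char='_'
After 2 (k): row=0 col=0 char='_'
After 3 (j): row=1 col=0 char='c'
After 4 ($): row=1 col=18 char='d'
After 5 (l): row=1 col=18 char='d'
After 6 (k): row=0 col=18 char='f'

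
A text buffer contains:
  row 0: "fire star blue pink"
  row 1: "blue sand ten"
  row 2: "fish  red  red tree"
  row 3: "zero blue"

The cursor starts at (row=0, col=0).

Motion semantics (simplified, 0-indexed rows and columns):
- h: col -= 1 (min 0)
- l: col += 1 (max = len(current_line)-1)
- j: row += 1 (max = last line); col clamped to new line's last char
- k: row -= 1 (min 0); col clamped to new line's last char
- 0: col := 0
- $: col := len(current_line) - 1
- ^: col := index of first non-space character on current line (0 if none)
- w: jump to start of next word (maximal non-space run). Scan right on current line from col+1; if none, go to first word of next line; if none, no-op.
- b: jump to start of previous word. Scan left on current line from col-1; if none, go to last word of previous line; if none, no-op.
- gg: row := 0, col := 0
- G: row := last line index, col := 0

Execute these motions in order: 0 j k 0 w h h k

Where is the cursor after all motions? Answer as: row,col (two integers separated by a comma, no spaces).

Answer: 0,3

Derivation:
After 1 (0): row=0 col=0 char='f'
After 2 (j): row=1 col=0 char='b'
After 3 (k): row=0 col=0 char='f'
After 4 (0): row=0 col=0 char='f'
After 5 (w): row=0 col=5 char='s'
After 6 (h): row=0 col=4 char='_'
After 7 (h): row=0 col=3 char='e'
After 8 (k): row=0 col=3 char='e'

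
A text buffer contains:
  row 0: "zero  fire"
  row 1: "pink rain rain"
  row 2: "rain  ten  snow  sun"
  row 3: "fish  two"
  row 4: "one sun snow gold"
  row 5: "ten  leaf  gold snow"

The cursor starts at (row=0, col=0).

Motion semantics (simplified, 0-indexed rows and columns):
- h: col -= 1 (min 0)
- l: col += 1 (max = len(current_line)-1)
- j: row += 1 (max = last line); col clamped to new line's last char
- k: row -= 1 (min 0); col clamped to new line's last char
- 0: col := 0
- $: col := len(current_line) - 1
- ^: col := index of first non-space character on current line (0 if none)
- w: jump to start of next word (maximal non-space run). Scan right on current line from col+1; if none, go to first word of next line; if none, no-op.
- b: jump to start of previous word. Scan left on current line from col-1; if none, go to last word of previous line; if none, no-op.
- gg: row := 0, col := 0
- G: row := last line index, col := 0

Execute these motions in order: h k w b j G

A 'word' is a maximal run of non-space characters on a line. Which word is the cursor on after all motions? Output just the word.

After 1 (h): row=0 col=0 char='z'
After 2 (k): row=0 col=0 char='z'
After 3 (w): row=0 col=6 char='f'
After 4 (b): row=0 col=0 char='z'
After 5 (j): row=1 col=0 char='p'
After 6 (G): row=5 col=0 char='t'

Answer: ten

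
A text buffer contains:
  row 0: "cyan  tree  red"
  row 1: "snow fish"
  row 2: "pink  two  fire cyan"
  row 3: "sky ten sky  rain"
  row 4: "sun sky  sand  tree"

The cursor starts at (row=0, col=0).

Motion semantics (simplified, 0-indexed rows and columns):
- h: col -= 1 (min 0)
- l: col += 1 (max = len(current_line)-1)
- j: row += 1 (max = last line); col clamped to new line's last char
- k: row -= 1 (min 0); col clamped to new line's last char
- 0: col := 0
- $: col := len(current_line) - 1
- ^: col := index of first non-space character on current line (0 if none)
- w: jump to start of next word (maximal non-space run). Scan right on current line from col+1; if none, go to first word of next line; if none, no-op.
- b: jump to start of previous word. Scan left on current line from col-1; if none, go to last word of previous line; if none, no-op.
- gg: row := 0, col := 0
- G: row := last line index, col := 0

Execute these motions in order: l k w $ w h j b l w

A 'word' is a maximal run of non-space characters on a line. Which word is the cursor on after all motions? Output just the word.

After 1 (l): row=0 col=1 char='y'
After 2 (k): row=0 col=1 char='y'
After 3 (w): row=0 col=6 char='t'
After 4 ($): row=0 col=14 char='d'
After 5 (w): row=1 col=0 char='s'
After 6 (h): row=1 col=0 char='s'
After 7 (j): row=2 col=0 char='p'
After 8 (b): row=1 col=5 char='f'
After 9 (l): row=1 col=6 char='i'
After 10 (w): row=2 col=0 char='p'

Answer: pink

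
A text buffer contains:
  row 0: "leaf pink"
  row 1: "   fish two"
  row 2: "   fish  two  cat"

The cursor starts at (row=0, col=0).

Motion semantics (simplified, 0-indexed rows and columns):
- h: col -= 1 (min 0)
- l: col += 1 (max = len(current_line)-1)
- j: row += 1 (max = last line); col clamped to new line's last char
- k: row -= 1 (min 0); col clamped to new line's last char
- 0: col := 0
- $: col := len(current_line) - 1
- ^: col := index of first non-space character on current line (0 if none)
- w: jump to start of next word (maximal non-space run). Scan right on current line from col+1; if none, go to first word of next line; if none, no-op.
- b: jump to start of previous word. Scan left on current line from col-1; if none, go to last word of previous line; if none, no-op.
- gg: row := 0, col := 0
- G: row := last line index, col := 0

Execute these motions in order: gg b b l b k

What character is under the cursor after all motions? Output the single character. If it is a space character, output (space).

Answer: l

Derivation:
After 1 (gg): row=0 col=0 char='l'
After 2 (b): row=0 col=0 char='l'
After 3 (b): row=0 col=0 char='l'
After 4 (l): row=0 col=1 char='e'
After 5 (b): row=0 col=0 char='l'
After 6 (k): row=0 col=0 char='l'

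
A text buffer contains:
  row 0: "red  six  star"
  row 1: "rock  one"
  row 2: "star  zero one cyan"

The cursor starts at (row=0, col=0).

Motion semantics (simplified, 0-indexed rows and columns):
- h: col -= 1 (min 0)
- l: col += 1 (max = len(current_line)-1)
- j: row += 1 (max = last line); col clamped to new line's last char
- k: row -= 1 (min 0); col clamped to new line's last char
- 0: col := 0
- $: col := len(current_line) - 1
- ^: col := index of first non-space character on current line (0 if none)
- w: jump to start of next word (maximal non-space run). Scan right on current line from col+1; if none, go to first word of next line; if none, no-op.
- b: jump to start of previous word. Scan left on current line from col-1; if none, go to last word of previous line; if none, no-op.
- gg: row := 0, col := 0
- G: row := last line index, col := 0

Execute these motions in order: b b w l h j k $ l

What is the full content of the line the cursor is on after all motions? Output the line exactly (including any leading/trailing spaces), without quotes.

After 1 (b): row=0 col=0 char='r'
After 2 (b): row=0 col=0 char='r'
After 3 (w): row=0 col=5 char='s'
After 4 (l): row=0 col=6 char='i'
After 5 (h): row=0 col=5 char='s'
After 6 (j): row=1 col=5 char='_'
After 7 (k): row=0 col=5 char='s'
After 8 ($): row=0 col=13 char='r'
After 9 (l): row=0 col=13 char='r'

Answer: red  six  star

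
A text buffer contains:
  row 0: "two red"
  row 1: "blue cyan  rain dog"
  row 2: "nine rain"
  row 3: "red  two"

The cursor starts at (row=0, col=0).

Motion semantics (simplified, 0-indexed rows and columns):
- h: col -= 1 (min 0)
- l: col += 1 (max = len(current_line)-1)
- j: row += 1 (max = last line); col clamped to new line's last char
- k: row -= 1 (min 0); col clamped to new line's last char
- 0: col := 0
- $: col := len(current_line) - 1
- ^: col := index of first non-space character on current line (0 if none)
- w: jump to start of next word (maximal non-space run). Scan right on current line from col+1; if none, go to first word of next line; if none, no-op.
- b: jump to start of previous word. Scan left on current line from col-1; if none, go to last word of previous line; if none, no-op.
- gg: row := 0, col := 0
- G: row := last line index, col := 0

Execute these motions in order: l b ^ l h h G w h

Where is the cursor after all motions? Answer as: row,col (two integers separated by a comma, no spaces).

After 1 (l): row=0 col=1 char='w'
After 2 (b): row=0 col=0 char='t'
After 3 (^): row=0 col=0 char='t'
After 4 (l): row=0 col=1 char='w'
After 5 (h): row=0 col=0 char='t'
After 6 (h): row=0 col=0 char='t'
After 7 (G): row=3 col=0 char='r'
After 8 (w): row=3 col=5 char='t'
After 9 (h): row=3 col=4 char='_'

Answer: 3,4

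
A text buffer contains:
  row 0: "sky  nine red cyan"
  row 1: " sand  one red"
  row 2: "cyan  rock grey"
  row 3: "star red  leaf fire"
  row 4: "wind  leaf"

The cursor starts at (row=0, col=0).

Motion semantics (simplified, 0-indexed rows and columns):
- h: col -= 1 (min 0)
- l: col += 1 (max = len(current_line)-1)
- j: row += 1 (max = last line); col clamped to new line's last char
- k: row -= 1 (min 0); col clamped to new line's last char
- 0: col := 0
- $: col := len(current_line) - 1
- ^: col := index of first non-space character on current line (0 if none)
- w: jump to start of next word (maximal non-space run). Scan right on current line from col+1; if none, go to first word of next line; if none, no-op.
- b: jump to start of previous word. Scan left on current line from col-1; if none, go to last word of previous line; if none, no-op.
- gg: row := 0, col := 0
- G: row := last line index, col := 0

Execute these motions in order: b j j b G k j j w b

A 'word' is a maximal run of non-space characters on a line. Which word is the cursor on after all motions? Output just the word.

Answer: wind

Derivation:
After 1 (b): row=0 col=0 char='s'
After 2 (j): row=1 col=0 char='_'
After 3 (j): row=2 col=0 char='c'
After 4 (b): row=1 col=11 char='r'
After 5 (G): row=4 col=0 char='w'
After 6 (k): row=3 col=0 char='s'
After 7 (j): row=4 col=0 char='w'
After 8 (j): row=4 col=0 char='w'
After 9 (w): row=4 col=6 char='l'
After 10 (b): row=4 col=0 char='w'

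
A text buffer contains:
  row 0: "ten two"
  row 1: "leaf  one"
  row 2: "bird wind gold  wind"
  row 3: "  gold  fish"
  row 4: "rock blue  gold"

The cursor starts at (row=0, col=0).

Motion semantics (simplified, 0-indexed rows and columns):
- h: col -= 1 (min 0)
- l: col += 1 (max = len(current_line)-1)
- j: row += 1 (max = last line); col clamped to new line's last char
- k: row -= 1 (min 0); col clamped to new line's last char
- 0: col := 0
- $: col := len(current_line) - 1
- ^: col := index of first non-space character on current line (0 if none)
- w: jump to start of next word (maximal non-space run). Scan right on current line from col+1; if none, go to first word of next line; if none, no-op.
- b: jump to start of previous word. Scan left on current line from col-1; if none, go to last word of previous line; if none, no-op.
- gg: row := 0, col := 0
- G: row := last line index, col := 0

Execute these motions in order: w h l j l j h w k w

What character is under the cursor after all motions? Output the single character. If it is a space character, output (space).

After 1 (w): row=0 col=4 char='t'
After 2 (h): row=0 col=3 char='_'
After 3 (l): row=0 col=4 char='t'
After 4 (j): row=1 col=4 char='_'
After 5 (l): row=1 col=5 char='_'
After 6 (j): row=2 col=5 char='w'
After 7 (h): row=2 col=4 char='_'
After 8 (w): row=2 col=5 char='w'
After 9 (k): row=1 col=5 char='_'
After 10 (w): row=1 col=6 char='o'

Answer: o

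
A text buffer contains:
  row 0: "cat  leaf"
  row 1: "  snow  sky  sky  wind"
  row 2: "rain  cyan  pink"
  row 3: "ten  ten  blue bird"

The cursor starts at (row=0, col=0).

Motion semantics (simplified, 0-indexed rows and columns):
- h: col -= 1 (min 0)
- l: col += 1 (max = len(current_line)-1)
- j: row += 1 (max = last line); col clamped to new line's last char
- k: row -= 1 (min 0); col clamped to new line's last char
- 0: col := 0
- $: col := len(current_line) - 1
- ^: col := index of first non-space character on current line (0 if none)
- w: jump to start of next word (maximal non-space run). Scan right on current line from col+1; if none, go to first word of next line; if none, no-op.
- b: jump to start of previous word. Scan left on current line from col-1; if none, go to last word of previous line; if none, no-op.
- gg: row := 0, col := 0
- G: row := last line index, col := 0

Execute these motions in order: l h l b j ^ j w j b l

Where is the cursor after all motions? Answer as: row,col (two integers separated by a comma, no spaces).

After 1 (l): row=0 col=1 char='a'
After 2 (h): row=0 col=0 char='c'
After 3 (l): row=0 col=1 char='a'
After 4 (b): row=0 col=0 char='c'
After 5 (j): row=1 col=0 char='_'
After 6 (^): row=1 col=2 char='s'
After 7 (j): row=2 col=2 char='i'
After 8 (w): row=2 col=6 char='c'
After 9 (j): row=3 col=6 char='e'
After 10 (b): row=3 col=5 char='t'
After 11 (l): row=3 col=6 char='e'

Answer: 3,6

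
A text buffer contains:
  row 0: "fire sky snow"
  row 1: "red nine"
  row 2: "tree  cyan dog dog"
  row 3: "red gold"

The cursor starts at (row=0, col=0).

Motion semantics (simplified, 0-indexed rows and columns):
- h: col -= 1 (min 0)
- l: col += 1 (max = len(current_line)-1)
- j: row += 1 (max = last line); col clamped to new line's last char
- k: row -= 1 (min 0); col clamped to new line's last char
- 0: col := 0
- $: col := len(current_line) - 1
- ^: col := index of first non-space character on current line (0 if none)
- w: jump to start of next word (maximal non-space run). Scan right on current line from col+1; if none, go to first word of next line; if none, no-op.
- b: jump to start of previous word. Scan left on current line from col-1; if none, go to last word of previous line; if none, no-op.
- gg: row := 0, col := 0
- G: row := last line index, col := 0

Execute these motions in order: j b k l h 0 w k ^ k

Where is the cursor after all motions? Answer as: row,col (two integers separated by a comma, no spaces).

Answer: 0,0

Derivation:
After 1 (j): row=1 col=0 char='r'
After 2 (b): row=0 col=9 char='s'
After 3 (k): row=0 col=9 char='s'
After 4 (l): row=0 col=10 char='n'
After 5 (h): row=0 col=9 char='s'
After 6 (0): row=0 col=0 char='f'
After 7 (w): row=0 col=5 char='s'
After 8 (k): row=0 col=5 char='s'
After 9 (^): row=0 col=0 char='f'
After 10 (k): row=0 col=0 char='f'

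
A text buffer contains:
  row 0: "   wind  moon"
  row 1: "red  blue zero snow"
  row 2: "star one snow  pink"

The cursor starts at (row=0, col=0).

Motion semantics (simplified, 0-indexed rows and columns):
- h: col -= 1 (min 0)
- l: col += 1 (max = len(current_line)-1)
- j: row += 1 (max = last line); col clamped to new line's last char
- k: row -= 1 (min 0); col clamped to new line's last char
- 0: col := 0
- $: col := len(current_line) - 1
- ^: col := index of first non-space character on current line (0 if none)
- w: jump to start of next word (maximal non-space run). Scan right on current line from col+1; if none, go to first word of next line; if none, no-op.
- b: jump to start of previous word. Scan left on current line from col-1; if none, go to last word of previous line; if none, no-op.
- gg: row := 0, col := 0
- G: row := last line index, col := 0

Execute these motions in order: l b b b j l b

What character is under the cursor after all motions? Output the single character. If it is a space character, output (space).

After 1 (l): row=0 col=1 char='_'
After 2 (b): row=0 col=1 char='_'
After 3 (b): row=0 col=1 char='_'
After 4 (b): row=0 col=1 char='_'
After 5 (j): row=1 col=1 char='e'
After 6 (l): row=1 col=2 char='d'
After 7 (b): row=1 col=0 char='r'

Answer: r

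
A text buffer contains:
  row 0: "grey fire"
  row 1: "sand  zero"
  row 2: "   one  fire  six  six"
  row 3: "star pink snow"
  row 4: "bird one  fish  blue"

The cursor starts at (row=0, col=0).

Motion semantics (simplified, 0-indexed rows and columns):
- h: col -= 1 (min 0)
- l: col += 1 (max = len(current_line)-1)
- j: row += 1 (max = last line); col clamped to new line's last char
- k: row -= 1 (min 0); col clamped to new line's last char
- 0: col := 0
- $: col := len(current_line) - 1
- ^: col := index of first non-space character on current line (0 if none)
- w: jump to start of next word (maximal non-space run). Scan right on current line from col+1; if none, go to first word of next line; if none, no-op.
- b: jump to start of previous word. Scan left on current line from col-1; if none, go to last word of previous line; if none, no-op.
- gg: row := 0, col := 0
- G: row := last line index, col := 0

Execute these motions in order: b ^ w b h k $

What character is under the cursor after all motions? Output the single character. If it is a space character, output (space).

Answer: e

Derivation:
After 1 (b): row=0 col=0 char='g'
After 2 (^): row=0 col=0 char='g'
After 3 (w): row=0 col=5 char='f'
After 4 (b): row=0 col=0 char='g'
After 5 (h): row=0 col=0 char='g'
After 6 (k): row=0 col=0 char='g'
After 7 ($): row=0 col=8 char='e'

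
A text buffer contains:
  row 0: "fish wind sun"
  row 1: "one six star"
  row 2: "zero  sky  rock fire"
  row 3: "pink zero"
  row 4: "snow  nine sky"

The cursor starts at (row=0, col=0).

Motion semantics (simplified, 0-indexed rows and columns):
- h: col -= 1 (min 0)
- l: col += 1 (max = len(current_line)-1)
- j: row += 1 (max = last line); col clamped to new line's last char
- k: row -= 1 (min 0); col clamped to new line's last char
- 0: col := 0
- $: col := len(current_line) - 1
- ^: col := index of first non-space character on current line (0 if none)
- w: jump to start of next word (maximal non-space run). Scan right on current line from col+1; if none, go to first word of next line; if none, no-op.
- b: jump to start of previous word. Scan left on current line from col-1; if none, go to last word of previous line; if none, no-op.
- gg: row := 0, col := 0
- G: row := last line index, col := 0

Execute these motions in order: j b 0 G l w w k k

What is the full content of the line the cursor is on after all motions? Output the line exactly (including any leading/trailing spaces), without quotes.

After 1 (j): row=1 col=0 char='o'
After 2 (b): row=0 col=10 char='s'
After 3 (0): row=0 col=0 char='f'
After 4 (G): row=4 col=0 char='s'
After 5 (l): row=4 col=1 char='n'
After 6 (w): row=4 col=6 char='n'
After 7 (w): row=4 col=11 char='s'
After 8 (k): row=3 col=8 char='o'
After 9 (k): row=2 col=8 char='y'

Answer: zero  sky  rock fire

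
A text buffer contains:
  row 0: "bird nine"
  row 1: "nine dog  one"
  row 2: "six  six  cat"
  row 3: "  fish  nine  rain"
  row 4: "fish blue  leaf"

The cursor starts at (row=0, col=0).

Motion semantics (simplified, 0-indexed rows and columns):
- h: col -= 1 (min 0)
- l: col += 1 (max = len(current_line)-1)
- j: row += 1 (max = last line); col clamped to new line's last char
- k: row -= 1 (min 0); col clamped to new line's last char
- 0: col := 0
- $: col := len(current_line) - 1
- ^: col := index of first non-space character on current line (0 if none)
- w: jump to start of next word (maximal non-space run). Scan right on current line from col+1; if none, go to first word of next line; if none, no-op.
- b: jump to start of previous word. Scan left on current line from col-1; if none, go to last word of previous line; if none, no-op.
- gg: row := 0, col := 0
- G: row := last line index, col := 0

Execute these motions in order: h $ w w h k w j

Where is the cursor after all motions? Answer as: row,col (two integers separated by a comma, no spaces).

Answer: 1,5

Derivation:
After 1 (h): row=0 col=0 char='b'
After 2 ($): row=0 col=8 char='e'
After 3 (w): row=1 col=0 char='n'
After 4 (w): row=1 col=5 char='d'
After 5 (h): row=1 col=4 char='_'
After 6 (k): row=0 col=4 char='_'
After 7 (w): row=0 col=5 char='n'
After 8 (j): row=1 col=5 char='d'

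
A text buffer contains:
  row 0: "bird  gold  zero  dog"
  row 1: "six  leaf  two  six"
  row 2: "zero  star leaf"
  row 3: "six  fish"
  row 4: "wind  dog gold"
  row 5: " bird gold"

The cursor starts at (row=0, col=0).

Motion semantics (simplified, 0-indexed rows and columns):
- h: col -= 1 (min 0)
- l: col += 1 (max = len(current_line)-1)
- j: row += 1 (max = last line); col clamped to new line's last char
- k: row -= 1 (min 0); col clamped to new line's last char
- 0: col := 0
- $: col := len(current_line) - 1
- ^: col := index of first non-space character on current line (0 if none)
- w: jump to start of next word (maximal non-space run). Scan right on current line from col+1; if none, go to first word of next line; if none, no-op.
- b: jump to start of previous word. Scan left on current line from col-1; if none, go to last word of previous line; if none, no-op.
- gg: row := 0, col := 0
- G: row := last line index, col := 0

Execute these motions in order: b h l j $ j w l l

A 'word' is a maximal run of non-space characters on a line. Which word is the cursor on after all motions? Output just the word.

After 1 (b): row=0 col=0 char='b'
After 2 (h): row=0 col=0 char='b'
After 3 (l): row=0 col=1 char='i'
After 4 (j): row=1 col=1 char='i'
After 5 ($): row=1 col=18 char='x'
After 6 (j): row=2 col=14 char='f'
After 7 (w): row=3 col=0 char='s'
After 8 (l): row=3 col=1 char='i'
After 9 (l): row=3 col=2 char='x'

Answer: six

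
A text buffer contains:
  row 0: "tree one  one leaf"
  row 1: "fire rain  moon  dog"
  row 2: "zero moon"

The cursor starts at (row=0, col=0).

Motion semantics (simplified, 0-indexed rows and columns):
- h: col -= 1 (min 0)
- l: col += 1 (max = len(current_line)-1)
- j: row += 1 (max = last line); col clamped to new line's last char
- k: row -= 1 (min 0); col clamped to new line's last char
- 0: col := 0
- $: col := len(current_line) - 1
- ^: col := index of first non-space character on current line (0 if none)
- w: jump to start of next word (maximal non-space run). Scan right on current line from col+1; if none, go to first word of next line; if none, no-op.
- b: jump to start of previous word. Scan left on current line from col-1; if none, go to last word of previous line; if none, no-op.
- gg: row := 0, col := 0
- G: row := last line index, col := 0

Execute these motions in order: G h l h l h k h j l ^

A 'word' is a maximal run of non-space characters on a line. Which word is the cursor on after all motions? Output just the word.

Answer: zero

Derivation:
After 1 (G): row=2 col=0 char='z'
After 2 (h): row=2 col=0 char='z'
After 3 (l): row=2 col=1 char='e'
After 4 (h): row=2 col=0 char='z'
After 5 (l): row=2 col=1 char='e'
After 6 (h): row=2 col=0 char='z'
After 7 (k): row=1 col=0 char='f'
After 8 (h): row=1 col=0 char='f'
After 9 (j): row=2 col=0 char='z'
After 10 (l): row=2 col=1 char='e'
After 11 (^): row=2 col=0 char='z'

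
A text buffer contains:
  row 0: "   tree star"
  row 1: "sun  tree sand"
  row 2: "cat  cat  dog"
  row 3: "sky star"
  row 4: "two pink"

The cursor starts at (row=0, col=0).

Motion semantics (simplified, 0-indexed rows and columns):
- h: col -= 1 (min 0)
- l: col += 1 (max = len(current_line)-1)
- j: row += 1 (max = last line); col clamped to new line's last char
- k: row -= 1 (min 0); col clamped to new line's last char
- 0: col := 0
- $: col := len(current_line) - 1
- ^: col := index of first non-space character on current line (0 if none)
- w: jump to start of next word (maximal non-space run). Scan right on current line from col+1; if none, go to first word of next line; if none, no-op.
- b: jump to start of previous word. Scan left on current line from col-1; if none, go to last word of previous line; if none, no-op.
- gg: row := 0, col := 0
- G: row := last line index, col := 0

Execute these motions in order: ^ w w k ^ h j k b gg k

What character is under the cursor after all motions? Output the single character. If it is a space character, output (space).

After 1 (^): row=0 col=3 char='t'
After 2 (w): row=0 col=8 char='s'
After 3 (w): row=1 col=0 char='s'
After 4 (k): row=0 col=0 char='_'
After 5 (^): row=0 col=3 char='t'
After 6 (h): row=0 col=2 char='_'
After 7 (j): row=1 col=2 char='n'
After 8 (k): row=0 col=2 char='_'
After 9 (b): row=0 col=2 char='_'
After 10 (gg): row=0 col=0 char='_'
After 11 (k): row=0 col=0 char='_'

Answer: (space)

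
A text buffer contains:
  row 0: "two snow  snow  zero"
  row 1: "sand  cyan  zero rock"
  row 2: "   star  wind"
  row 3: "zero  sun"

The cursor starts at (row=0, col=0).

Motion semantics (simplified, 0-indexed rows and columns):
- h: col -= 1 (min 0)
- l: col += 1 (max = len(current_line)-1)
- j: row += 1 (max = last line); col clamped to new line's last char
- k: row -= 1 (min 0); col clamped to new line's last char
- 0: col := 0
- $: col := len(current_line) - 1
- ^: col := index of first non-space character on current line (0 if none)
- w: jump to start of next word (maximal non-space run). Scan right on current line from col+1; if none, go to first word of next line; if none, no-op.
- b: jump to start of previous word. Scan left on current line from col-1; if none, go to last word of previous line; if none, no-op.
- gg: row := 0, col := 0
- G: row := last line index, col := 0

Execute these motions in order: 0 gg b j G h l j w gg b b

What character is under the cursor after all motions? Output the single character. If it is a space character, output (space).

After 1 (0): row=0 col=0 char='t'
After 2 (gg): row=0 col=0 char='t'
After 3 (b): row=0 col=0 char='t'
After 4 (j): row=1 col=0 char='s'
After 5 (G): row=3 col=0 char='z'
After 6 (h): row=3 col=0 char='z'
After 7 (l): row=3 col=1 char='e'
After 8 (j): row=3 col=1 char='e'
After 9 (w): row=3 col=6 char='s'
After 10 (gg): row=0 col=0 char='t'
After 11 (b): row=0 col=0 char='t'
After 12 (b): row=0 col=0 char='t'

Answer: t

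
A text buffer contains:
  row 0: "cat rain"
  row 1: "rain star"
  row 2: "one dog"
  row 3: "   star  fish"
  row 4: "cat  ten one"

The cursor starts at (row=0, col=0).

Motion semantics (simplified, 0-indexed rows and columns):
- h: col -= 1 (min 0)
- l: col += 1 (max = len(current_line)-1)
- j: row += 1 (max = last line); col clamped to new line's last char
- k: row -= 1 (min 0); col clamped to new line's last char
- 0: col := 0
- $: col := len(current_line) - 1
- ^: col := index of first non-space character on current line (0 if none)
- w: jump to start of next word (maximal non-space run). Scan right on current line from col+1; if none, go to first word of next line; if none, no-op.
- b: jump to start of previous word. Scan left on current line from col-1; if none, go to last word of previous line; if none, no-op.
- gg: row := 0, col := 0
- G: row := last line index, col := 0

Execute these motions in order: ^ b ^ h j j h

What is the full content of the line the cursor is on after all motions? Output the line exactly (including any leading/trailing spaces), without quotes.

After 1 (^): row=0 col=0 char='c'
After 2 (b): row=0 col=0 char='c'
After 3 (^): row=0 col=0 char='c'
After 4 (h): row=0 col=0 char='c'
After 5 (j): row=1 col=0 char='r'
After 6 (j): row=2 col=0 char='o'
After 7 (h): row=2 col=0 char='o'

Answer: one dog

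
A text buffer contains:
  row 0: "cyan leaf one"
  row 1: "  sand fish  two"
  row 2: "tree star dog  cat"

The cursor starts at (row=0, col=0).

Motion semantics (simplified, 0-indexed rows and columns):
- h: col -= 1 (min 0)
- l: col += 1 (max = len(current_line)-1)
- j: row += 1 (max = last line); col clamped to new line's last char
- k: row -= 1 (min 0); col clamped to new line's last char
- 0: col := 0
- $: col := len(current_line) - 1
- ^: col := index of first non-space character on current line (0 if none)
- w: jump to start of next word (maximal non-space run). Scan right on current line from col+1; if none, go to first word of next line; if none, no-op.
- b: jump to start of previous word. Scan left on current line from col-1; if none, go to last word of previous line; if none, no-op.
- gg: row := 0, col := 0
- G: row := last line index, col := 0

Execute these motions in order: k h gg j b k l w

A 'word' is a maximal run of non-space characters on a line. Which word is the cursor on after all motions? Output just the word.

Answer: sand

Derivation:
After 1 (k): row=0 col=0 char='c'
After 2 (h): row=0 col=0 char='c'
After 3 (gg): row=0 col=0 char='c'
After 4 (j): row=1 col=0 char='_'
After 5 (b): row=0 col=10 char='o'
After 6 (k): row=0 col=10 char='o'
After 7 (l): row=0 col=11 char='n'
After 8 (w): row=1 col=2 char='s'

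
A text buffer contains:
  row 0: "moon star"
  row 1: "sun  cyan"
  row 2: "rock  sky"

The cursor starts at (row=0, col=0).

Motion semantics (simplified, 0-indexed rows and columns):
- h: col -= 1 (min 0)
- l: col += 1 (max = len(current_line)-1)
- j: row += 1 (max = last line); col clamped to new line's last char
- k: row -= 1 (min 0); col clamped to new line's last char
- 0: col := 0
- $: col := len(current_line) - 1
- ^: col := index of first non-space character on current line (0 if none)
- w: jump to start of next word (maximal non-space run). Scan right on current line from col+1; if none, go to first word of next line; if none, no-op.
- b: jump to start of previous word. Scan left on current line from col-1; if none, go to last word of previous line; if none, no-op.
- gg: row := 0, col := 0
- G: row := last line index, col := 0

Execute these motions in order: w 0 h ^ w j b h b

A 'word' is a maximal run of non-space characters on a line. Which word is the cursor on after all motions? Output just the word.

After 1 (w): row=0 col=5 char='s'
After 2 (0): row=0 col=0 char='m'
After 3 (h): row=0 col=0 char='m'
After 4 (^): row=0 col=0 char='m'
After 5 (w): row=0 col=5 char='s'
After 6 (j): row=1 col=5 char='c'
After 7 (b): row=1 col=0 char='s'
After 8 (h): row=1 col=0 char='s'
After 9 (b): row=0 col=5 char='s'

Answer: star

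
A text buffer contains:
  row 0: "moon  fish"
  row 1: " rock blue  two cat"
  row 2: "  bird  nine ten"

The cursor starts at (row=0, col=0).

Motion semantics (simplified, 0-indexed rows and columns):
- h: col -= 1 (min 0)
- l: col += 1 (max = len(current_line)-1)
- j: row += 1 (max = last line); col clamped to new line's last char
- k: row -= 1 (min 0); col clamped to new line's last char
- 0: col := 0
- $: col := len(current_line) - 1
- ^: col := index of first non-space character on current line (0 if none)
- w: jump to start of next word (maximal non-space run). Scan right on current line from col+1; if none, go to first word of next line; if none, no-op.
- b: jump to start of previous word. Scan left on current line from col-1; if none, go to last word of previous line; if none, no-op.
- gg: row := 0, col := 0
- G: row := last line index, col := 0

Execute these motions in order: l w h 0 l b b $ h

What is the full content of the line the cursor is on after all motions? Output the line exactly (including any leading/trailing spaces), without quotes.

After 1 (l): row=0 col=1 char='o'
After 2 (w): row=0 col=6 char='f'
After 3 (h): row=0 col=5 char='_'
After 4 (0): row=0 col=0 char='m'
After 5 (l): row=0 col=1 char='o'
After 6 (b): row=0 col=0 char='m'
After 7 (b): row=0 col=0 char='m'
After 8 ($): row=0 col=9 char='h'
After 9 (h): row=0 col=8 char='s'

Answer: moon  fish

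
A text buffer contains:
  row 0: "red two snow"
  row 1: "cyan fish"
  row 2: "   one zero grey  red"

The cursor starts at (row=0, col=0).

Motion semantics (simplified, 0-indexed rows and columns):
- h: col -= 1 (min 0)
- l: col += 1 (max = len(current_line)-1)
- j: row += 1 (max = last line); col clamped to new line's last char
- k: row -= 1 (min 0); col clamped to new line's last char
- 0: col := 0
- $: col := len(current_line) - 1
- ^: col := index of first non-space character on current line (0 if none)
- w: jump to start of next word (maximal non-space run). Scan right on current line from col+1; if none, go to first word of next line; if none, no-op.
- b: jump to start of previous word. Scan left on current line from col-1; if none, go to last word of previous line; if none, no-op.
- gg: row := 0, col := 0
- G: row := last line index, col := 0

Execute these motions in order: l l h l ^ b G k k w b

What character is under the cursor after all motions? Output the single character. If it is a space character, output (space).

After 1 (l): row=0 col=1 char='e'
After 2 (l): row=0 col=2 char='d'
After 3 (h): row=0 col=1 char='e'
After 4 (l): row=0 col=2 char='d'
After 5 (^): row=0 col=0 char='r'
After 6 (b): row=0 col=0 char='r'
After 7 (G): row=2 col=0 char='_'
After 8 (k): row=1 col=0 char='c'
After 9 (k): row=0 col=0 char='r'
After 10 (w): row=0 col=4 char='t'
After 11 (b): row=0 col=0 char='r'

Answer: r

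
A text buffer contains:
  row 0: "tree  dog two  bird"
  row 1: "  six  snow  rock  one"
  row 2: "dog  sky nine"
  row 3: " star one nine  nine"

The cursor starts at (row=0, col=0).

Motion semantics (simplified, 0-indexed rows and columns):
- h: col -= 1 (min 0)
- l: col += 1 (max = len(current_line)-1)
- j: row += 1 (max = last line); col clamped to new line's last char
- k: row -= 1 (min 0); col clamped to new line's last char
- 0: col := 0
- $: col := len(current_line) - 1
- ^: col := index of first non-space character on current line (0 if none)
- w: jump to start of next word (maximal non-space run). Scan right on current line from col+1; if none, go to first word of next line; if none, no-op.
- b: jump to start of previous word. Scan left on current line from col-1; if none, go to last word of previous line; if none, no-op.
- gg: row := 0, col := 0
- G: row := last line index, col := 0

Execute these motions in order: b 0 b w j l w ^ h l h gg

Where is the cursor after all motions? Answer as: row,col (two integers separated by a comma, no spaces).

Answer: 0,0

Derivation:
After 1 (b): row=0 col=0 char='t'
After 2 (0): row=0 col=0 char='t'
After 3 (b): row=0 col=0 char='t'
After 4 (w): row=0 col=6 char='d'
After 5 (j): row=1 col=6 char='_'
After 6 (l): row=1 col=7 char='s'
After 7 (w): row=1 col=13 char='r'
After 8 (^): row=1 col=2 char='s'
After 9 (h): row=1 col=1 char='_'
After 10 (l): row=1 col=2 char='s'
After 11 (h): row=1 col=1 char='_'
After 12 (gg): row=0 col=0 char='t'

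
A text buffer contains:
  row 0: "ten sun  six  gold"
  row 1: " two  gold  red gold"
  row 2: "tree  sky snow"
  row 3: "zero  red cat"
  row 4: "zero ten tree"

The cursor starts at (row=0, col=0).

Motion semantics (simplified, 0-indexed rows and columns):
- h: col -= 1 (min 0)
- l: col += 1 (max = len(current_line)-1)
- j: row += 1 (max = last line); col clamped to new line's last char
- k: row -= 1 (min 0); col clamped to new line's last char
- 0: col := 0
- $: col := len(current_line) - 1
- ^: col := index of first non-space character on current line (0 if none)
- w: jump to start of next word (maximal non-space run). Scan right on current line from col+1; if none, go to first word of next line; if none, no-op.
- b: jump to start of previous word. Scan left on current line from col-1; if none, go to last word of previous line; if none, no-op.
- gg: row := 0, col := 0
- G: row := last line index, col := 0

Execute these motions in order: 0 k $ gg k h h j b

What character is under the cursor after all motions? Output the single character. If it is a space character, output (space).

Answer: g

Derivation:
After 1 (0): row=0 col=0 char='t'
After 2 (k): row=0 col=0 char='t'
After 3 ($): row=0 col=17 char='d'
After 4 (gg): row=0 col=0 char='t'
After 5 (k): row=0 col=0 char='t'
After 6 (h): row=0 col=0 char='t'
After 7 (h): row=0 col=0 char='t'
After 8 (j): row=1 col=0 char='_'
After 9 (b): row=0 col=14 char='g'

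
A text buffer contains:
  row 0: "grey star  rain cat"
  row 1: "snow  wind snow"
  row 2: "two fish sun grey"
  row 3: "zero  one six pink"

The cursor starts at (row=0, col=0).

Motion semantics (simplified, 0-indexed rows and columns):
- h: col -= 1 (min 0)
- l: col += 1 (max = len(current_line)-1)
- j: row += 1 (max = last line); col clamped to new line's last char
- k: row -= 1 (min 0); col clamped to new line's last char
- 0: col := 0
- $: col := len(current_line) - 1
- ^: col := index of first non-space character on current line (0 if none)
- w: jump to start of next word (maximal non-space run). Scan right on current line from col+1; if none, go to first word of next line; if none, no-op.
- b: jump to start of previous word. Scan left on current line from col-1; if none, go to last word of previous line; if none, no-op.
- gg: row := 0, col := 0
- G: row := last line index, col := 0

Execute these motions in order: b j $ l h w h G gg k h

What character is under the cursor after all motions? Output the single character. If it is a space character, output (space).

After 1 (b): row=0 col=0 char='g'
After 2 (j): row=1 col=0 char='s'
After 3 ($): row=1 col=14 char='w'
After 4 (l): row=1 col=14 char='w'
After 5 (h): row=1 col=13 char='o'
After 6 (w): row=2 col=0 char='t'
After 7 (h): row=2 col=0 char='t'
After 8 (G): row=3 col=0 char='z'
After 9 (gg): row=0 col=0 char='g'
After 10 (k): row=0 col=0 char='g'
After 11 (h): row=0 col=0 char='g'

Answer: g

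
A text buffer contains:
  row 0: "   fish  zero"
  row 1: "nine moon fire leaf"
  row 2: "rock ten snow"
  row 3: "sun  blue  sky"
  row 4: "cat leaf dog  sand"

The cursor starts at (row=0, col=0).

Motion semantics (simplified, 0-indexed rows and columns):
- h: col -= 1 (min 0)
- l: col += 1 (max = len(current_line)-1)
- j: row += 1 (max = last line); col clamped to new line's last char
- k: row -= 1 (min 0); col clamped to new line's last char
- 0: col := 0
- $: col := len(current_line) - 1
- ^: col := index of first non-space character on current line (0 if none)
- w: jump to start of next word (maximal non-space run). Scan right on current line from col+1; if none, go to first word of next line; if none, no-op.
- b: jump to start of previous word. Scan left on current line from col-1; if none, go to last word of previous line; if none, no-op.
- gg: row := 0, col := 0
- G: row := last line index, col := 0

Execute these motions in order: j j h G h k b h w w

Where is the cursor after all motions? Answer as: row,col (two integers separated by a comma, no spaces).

After 1 (j): row=1 col=0 char='n'
After 2 (j): row=2 col=0 char='r'
After 3 (h): row=2 col=0 char='r'
After 4 (G): row=4 col=0 char='c'
After 5 (h): row=4 col=0 char='c'
After 6 (k): row=3 col=0 char='s'
After 7 (b): row=2 col=9 char='s'
After 8 (h): row=2 col=8 char='_'
After 9 (w): row=2 col=9 char='s'
After 10 (w): row=3 col=0 char='s'

Answer: 3,0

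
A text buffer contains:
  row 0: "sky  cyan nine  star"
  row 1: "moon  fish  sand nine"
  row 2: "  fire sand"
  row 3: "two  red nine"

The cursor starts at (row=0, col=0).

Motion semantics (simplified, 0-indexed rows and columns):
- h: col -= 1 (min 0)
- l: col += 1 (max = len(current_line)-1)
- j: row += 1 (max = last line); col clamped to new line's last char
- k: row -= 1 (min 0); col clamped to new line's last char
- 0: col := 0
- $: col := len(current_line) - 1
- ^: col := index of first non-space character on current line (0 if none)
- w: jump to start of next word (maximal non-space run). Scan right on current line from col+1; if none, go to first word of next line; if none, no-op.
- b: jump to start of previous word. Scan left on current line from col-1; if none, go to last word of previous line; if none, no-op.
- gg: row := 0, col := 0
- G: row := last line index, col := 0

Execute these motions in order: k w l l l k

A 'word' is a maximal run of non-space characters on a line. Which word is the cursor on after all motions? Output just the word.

After 1 (k): row=0 col=0 char='s'
After 2 (w): row=0 col=5 char='c'
After 3 (l): row=0 col=6 char='y'
After 4 (l): row=0 col=7 char='a'
After 5 (l): row=0 col=8 char='n'
After 6 (k): row=0 col=8 char='n'

Answer: cyan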